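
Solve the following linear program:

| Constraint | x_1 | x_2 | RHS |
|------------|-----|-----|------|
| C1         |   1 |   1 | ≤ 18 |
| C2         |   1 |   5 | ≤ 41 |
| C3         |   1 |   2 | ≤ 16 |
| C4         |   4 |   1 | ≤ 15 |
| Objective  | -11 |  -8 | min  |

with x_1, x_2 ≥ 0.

Evaluate the objective at each vertex of the feasible region:
  z(0, 0) = 0
  z(3.75, 0) = -41.25
  z(2, 7) = -78  ←
  z(0, 8) = -64
The minimum is at x_1 = 2, x_2 = 7.

x_1 = 2, x_2 = 7, z = -78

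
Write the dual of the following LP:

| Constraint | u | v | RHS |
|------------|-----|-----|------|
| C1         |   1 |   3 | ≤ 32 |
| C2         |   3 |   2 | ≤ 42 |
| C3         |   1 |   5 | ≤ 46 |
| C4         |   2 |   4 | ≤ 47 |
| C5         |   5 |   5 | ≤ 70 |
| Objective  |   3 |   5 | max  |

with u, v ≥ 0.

Primal max cᵀx s.t. Ax ≤ b, x ≥ 0  →  Dual min bᵀy s.t. Aᵀy ≥ c, y ≥ 0.

Minimize: z = 32y1 + 42y2 + 46y3 + 47y4 + 70y5

Subject to:
  y1 + 3y2 + y3 + 2y4 + 5y5 ≥ 3
  3y1 + 2y2 + 5y3 + 4y4 + 5y5 ≥ 5
  y1, y2, y3, y4, y5 ≥ 0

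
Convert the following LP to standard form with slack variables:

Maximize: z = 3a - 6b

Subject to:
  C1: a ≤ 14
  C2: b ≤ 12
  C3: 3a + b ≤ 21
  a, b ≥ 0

max z = 3a - 6b

s.t.
  a + s1 = 14
  b + s2 = 12
  3a + b + s3 = 21
  a, b, s1, s2, s3 ≥ 0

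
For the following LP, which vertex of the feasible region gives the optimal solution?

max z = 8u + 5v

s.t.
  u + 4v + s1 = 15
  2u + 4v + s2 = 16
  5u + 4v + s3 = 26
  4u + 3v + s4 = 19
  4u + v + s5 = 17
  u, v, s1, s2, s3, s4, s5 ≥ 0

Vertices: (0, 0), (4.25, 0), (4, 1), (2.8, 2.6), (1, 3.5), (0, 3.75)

Evaluate the objective at each vertex of the feasible region:
  z(0, 0) = 0
  z(4.25, 0) = 34
  z(4, 1) = 37  ←
  z(2.8, 2.6) = 35.4
  z(1, 3.5) = 25.5
  z(0, 3.75) = 18.75
The maximum is at u = 4, v = 1.

(4, 1)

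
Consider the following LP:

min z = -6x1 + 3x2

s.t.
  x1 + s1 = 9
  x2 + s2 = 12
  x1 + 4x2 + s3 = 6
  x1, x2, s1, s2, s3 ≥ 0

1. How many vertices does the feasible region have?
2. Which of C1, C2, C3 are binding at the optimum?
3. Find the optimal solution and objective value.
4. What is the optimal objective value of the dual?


1. 3
2. C3
3. x1 = 6, x2 = 0, z = -36
4. -36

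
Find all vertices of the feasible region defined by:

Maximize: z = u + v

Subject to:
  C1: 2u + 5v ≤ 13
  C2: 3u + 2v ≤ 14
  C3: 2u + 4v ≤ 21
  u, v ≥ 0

(0, 0), (4.667, 0), (4, 1), (0, 2.6)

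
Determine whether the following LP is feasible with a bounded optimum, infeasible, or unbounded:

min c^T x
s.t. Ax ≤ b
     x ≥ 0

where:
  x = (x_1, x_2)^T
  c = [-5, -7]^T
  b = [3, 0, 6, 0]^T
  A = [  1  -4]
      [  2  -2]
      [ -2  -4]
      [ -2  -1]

Unbounded (objective can decrease without bound)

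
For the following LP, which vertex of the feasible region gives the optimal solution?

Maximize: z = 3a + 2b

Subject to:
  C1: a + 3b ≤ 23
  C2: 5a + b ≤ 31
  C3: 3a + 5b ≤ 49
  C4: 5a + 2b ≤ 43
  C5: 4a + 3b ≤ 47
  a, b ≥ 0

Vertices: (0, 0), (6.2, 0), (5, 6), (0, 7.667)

Evaluate the objective at each vertex of the feasible region:
  z(0, 0) = 0
  z(6.2, 0) = 18.6
  z(5, 6) = 27  ←
  z(0, 7.667) = 15.33
The maximum is at a = 5, b = 6.

(5, 6)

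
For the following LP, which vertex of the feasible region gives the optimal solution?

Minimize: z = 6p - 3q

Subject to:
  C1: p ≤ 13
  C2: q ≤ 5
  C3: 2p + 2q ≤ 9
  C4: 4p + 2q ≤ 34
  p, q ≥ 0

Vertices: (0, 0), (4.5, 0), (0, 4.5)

Evaluate the objective at each vertex of the feasible region:
  z(0, 0) = 0
  z(4.5, 0) = 27
  z(0, 4.5) = -13.5  ←
The minimum is at p = 0, q = 4.5.

(0, 4.5)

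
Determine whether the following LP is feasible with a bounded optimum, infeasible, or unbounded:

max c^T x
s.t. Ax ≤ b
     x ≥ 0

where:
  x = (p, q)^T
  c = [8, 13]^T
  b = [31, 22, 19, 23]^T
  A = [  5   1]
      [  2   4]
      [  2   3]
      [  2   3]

Feasible with a bounded optimal solution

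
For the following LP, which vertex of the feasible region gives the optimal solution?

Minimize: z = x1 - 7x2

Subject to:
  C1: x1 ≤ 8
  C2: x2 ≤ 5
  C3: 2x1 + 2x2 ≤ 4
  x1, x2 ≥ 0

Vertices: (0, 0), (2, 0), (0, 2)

Evaluate the objective at each vertex of the feasible region:
  z(0, 0) = 0
  z(2, 0) = 2
  z(0, 2) = -14  ←
The minimum is at x1 = 0, x2 = 2.

(0, 2)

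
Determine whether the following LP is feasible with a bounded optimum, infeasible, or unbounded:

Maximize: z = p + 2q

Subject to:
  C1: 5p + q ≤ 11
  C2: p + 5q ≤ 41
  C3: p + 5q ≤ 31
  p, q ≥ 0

Feasible with a bounded optimal solution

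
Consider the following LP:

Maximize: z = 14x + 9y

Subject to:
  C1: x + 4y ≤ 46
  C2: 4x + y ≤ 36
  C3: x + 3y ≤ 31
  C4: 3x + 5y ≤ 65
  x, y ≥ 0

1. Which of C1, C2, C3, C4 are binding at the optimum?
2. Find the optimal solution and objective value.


1. C2, C3
2. x = 7, y = 8, z = 170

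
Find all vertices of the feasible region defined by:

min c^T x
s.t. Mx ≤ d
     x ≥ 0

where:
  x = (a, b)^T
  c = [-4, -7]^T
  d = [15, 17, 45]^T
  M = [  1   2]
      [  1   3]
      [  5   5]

(0, 0), (9, 0), (5, 4), (0, 5.667)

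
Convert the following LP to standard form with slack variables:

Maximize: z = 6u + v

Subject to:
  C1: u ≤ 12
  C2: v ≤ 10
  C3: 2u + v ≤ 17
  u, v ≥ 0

max z = 6u + v

s.t.
  u + s1 = 12
  v + s2 = 10
  2u + v + s3 = 17
  u, v, s1, s2, s3 ≥ 0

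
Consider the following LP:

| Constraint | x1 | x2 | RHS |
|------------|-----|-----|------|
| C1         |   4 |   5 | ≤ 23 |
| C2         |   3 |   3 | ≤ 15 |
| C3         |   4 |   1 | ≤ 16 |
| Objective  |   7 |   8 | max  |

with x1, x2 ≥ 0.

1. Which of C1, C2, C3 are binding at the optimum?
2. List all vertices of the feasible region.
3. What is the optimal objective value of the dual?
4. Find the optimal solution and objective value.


1. C1, C2
2. (0, 0), (4, 0), (3.667, 1.333), (2, 3), (0, 4.6)
3. 38
4. x1 = 2, x2 = 3, z = 38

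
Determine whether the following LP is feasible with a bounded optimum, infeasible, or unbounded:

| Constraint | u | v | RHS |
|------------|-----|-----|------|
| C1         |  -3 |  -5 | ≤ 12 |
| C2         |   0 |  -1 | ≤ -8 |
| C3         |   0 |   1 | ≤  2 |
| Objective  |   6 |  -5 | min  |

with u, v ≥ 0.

Infeasible (no feasible solution exists)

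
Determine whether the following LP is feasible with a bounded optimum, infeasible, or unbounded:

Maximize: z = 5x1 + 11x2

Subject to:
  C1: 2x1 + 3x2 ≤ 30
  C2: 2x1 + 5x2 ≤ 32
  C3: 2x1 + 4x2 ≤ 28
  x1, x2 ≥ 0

Feasible with a bounded optimal solution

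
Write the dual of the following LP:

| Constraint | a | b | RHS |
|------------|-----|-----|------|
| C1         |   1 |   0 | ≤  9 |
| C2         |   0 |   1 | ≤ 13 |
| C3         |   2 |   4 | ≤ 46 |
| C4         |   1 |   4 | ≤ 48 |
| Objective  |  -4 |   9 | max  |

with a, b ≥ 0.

Primal max cᵀx s.t. Ax ≤ b, x ≥ 0  →  Dual min bᵀy s.t. Aᵀy ≥ c, y ≥ 0.

Minimize: z = 9y1 + 13y2 + 46y3 + 48y4

Subject to:
  y1 + 2y3 + y4 ≥ -4
  y2 + 4y3 + 4y4 ≥ 9
  y1, y2, y3, y4 ≥ 0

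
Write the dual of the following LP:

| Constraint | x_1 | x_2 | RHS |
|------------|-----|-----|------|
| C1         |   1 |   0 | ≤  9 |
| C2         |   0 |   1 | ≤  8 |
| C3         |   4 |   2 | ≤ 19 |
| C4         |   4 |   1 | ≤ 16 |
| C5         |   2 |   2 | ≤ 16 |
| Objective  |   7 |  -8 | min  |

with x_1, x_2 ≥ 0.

Primal min cᵀx s.t. Ax ≤ b, x ≥ 0  →  Dual max −bᵀy s.t. Aᵀy ≥ −c, y ≥ 0.

Maximize: z = -9y1 - 8y2 - 19y3 - 16y4 - 16y5

Subject to:
  y1 + 4y3 + 4y4 + 2y5 ≥ -7
  y2 + 2y3 + y4 + 2y5 ≥ 8
  y1, y2, y3, y4, y5 ≥ 0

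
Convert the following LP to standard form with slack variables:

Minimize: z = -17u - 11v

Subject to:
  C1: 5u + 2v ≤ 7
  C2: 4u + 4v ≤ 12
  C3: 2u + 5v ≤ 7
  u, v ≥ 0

min z = -17u - 11v

s.t.
  5u + 2v + s1 = 7
  4u + 4v + s2 = 12
  2u + 5v + s3 = 7
  u, v, s1, s2, s3 ≥ 0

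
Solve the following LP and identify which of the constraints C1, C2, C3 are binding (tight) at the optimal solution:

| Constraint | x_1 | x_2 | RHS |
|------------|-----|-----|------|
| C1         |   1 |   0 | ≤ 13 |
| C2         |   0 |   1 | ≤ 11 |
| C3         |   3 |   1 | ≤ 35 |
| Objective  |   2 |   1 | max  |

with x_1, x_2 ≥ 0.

At x_1 = 8, x_2 = 11, compute slack b - a·x for each constraint:
  C1: 13 − 8 = 5  (slack)
  C2: 11 − 11 = 0  (binding)
  C3: 35 − 35 = 0  (binding)

Optimal: x_1 = 8, x_2 = 11
Binding: C2, C3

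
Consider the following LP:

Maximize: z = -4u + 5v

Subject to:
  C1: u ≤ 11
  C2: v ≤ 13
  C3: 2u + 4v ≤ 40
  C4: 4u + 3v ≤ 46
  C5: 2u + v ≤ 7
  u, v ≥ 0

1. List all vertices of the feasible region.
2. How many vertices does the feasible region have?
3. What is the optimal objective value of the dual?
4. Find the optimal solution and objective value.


1. (0, 0), (3.5, 0), (0, 7)
2. 3
3. 35
4. u = 0, v = 7, z = 35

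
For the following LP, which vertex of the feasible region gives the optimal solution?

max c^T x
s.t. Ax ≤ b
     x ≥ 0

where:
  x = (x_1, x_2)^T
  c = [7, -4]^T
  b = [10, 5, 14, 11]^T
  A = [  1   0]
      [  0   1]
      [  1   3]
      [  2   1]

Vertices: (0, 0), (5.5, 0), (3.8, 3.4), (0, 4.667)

Evaluate the objective at each vertex of the feasible region:
  z(0, 0) = 0
  z(5.5, 0) = 38.5  ←
  z(3.8, 3.4) = 13
  z(0, 4.667) = -18.67
The maximum is at x_1 = 5.5, x_2 = 0.

(5.5, 0)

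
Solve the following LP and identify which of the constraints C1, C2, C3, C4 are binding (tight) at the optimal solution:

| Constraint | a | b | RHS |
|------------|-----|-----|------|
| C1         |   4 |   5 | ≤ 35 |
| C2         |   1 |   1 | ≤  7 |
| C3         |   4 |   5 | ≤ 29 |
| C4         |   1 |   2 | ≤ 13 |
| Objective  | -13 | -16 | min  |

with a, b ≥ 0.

At a = 6, b = 1, compute slack b - a·x for each constraint:
  C1: 35 − 29 = 6  (slack)
  C2: 7 − 7 = 0  (binding)
  C3: 29 − 29 = 0  (binding)
  C4: 13 − 8 = 5  (slack)

Optimal: a = 6, b = 1
Binding: C2, C3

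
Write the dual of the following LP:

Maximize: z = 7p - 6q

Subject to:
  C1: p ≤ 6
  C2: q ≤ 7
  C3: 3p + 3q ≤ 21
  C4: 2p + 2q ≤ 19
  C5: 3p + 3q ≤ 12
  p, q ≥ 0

Primal max cᵀx s.t. Ax ≤ b, x ≥ 0  →  Dual min bᵀy s.t. Aᵀy ≥ c, y ≥ 0.

Minimize: z = 6y1 + 7y2 + 21y3 + 19y4 + 12y5

Subject to:
  y1 + 3y3 + 2y4 + 3y5 ≥ 7
  y2 + 3y3 + 2y4 + 3y5 ≥ -6
  y1, y2, y3, y4, y5 ≥ 0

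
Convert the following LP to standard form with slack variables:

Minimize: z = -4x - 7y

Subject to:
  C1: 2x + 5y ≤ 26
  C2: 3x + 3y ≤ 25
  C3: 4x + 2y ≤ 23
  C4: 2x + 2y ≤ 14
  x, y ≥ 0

min z = -4x - 7y

s.t.
  2x + 5y + s1 = 26
  3x + 3y + s2 = 25
  4x + 2y + s3 = 23
  2x + 2y + s4 = 14
  x, y, s1, s2, s3, s4 ≥ 0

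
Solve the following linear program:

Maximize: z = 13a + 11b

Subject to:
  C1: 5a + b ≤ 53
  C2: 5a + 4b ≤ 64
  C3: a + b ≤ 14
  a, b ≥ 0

Evaluate the objective at each vertex of the feasible region:
  z(0, 0) = 0
  z(10.6, 0) = 137.8
  z(9.867, 3.667) = 168.6
  z(8, 6) = 170  ←
  z(0, 14) = 154
The maximum is at a = 8, b = 6.

a = 8, b = 6, z = 170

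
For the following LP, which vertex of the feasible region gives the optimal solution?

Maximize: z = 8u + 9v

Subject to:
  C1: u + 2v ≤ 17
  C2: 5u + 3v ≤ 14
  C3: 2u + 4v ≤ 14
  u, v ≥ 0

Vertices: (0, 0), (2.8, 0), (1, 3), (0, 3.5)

Evaluate the objective at each vertex of the feasible region:
  z(0, 0) = 0
  z(2.8, 0) = 22.4
  z(1, 3) = 35  ←
  z(0, 3.5) = 31.5
The maximum is at u = 1, v = 3.

(1, 3)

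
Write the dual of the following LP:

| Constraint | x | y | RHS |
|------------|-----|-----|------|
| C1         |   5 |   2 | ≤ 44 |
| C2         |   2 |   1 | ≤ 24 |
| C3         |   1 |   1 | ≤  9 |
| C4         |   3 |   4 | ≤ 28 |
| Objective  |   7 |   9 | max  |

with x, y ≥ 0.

Primal max cᵀx s.t. Ax ≤ b, x ≥ 0  →  Dual min bᵀy s.t. Aᵀy ≥ c, y ≥ 0.

Minimize: z = 44y1 + 24y2 + 9y3 + 28y4

Subject to:
  5y1 + 2y2 + y3 + 3y4 ≥ 7
  2y1 + y2 + y3 + 4y4 ≥ 9
  y1, y2, y3, y4 ≥ 0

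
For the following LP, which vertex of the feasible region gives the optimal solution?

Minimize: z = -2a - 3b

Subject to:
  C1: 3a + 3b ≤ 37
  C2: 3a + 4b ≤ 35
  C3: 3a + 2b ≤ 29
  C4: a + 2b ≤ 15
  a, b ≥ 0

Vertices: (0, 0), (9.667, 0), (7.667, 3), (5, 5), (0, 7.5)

Evaluate the objective at each vertex of the feasible region:
  z(0, 0) = 0
  z(9.667, 0) = -19.33
  z(7.667, 3) = -24.33
  z(5, 5) = -25  ←
  z(0, 7.5) = -22.5
The minimum is at a = 5, b = 5.

(5, 5)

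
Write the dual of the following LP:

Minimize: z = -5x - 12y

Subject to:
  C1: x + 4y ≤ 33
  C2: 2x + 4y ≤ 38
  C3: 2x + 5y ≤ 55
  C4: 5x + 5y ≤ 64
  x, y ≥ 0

Primal min cᵀx s.t. Ax ≤ b, x ≥ 0  →  Dual max −bᵀy s.t. Aᵀy ≥ −c, y ≥ 0.

Maximize: z = -33y1 - 38y2 - 55y3 - 64y4

Subject to:
  y1 + 2y2 + 2y3 + 5y4 ≥ 5
  4y1 + 4y2 + 5y3 + 5y4 ≥ 12
  y1, y2, y3, y4 ≥ 0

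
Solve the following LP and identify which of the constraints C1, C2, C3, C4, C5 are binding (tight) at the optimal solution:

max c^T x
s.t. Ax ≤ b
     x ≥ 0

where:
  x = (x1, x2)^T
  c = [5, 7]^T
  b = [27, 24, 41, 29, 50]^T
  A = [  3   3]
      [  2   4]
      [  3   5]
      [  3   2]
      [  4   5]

At x1 = 6, x2 = 3, compute slack b - a·x for each constraint:
  C1: 27 − 27 = 0  (binding)
  C2: 24 − 24 = 0  (binding)
  C3: 41 − 33 = 8  (slack)
  C4: 29 − 24 = 5  (slack)
  C5: 50 − 39 = 11  (slack)

Optimal: x1 = 6, x2 = 3
Binding: C1, C2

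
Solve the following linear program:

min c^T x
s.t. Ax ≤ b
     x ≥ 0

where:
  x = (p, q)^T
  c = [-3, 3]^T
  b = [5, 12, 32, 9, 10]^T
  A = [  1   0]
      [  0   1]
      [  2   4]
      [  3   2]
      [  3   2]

Evaluate the objective at each vertex of the feasible region:
  z(0, 0) = 0
  z(3, 0) = -9  ←
  z(0, 4.5) = 13.5
The minimum is at p = 3, q = 0.

p = 3, q = 0, z = -9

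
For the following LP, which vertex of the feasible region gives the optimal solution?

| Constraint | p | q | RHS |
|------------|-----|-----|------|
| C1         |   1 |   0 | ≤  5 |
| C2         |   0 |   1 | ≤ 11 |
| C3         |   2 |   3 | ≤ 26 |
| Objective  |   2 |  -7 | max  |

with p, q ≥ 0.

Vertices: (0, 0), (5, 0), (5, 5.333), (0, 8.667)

Evaluate the objective at each vertex of the feasible region:
  z(0, 0) = 0
  z(5, 0) = 10  ←
  z(5, 5.333) = -27.33
  z(0, 8.667) = -60.67
The maximum is at p = 5, q = 0.

(5, 0)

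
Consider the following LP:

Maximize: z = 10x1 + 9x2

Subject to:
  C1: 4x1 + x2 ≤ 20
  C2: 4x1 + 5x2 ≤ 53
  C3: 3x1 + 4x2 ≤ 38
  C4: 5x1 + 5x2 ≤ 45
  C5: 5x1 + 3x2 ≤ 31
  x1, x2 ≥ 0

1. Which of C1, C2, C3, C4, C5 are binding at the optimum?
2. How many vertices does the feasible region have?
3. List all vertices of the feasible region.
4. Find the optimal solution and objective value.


1. C4, C5
2. 5
3. (0, 0), (5, 0), (4.143, 3.429), (2, 7), (0, 9)
4. x1 = 2, x2 = 7, z = 83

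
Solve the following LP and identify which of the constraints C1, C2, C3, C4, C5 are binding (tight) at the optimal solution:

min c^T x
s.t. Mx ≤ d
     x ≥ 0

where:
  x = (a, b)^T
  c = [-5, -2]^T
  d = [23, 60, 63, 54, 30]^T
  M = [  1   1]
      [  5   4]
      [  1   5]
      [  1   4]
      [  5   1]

At a = 4, b = 10, compute slack b - a·x for each constraint:
  C1: 23 − 14 = 9  (slack)
  C2: 60 − 60 = 0  (binding)
  C3: 63 − 54 = 9  (slack)
  C4: 54 − 44 = 10  (slack)
  C5: 30 − 30 = 0  (binding)

Optimal: a = 4, b = 10
Binding: C2, C5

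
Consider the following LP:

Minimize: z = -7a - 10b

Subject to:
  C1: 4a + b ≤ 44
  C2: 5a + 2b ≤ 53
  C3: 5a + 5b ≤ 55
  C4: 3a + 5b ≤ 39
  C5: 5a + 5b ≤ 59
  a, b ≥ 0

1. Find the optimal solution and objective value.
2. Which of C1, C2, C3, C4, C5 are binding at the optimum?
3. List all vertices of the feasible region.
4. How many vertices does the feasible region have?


1. a = 8, b = 3, z = -86
2. C3, C4
3. (0, 0), (10.6, 0), (10.33, 0.6667), (8, 3), (0, 7.8)
4. 5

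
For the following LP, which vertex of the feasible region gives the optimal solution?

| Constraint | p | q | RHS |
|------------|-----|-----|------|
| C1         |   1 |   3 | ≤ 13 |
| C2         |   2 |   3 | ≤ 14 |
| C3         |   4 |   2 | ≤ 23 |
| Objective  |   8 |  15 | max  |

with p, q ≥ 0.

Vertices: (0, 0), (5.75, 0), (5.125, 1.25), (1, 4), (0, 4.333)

Evaluate the objective at each vertex of the feasible region:
  z(0, 0) = 0
  z(5.75, 0) = 46
  z(5.125, 1.25) = 59.75
  z(1, 4) = 68  ←
  z(0, 4.333) = 65
The maximum is at p = 1, q = 4.

(1, 4)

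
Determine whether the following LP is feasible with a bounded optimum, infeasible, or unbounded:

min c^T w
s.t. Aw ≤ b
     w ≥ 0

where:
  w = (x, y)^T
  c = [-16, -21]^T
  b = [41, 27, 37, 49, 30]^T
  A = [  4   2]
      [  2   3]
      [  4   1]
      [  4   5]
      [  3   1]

Feasible with a bounded optimal solution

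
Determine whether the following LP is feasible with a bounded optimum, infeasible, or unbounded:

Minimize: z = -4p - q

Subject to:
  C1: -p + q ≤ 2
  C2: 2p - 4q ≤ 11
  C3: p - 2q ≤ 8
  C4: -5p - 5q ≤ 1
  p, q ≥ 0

Unbounded (objective can decrease without bound)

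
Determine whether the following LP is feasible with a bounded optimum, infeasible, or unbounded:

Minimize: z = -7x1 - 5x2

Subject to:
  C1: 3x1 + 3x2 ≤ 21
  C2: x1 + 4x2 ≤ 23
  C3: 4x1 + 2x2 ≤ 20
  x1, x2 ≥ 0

Feasible with a bounded optimal solution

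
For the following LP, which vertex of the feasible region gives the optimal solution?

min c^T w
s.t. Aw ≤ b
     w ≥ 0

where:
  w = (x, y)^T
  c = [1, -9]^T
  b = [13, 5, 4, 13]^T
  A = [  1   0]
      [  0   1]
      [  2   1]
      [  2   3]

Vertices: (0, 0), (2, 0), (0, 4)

Evaluate the objective at each vertex of the feasible region:
  z(0, 0) = 0
  z(2, 0) = 2
  z(0, 4) = -36  ←
The minimum is at x = 0, y = 4.

(0, 4)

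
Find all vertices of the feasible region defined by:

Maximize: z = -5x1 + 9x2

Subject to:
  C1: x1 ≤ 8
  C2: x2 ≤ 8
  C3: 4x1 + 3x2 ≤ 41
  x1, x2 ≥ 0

(0, 0), (8, 0), (8, 3), (4.25, 8), (0, 8)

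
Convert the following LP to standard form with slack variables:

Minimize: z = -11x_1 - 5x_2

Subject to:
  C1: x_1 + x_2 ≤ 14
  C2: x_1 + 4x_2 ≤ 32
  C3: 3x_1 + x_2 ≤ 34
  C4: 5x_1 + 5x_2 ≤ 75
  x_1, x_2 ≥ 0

min z = -11x_1 - 5x_2

s.t.
  x_1 + x_2 + s1 = 14
  x_1 + 4x_2 + s2 = 32
  3x_1 + x_2 + s3 = 34
  5x_1 + 5x_2 + s4 = 75
  x_1, x_2, s1, s2, s3, s4 ≥ 0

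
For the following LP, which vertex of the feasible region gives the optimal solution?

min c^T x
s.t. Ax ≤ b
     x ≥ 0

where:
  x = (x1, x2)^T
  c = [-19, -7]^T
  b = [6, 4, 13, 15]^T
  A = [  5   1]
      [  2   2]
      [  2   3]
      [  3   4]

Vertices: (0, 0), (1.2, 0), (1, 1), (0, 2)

Evaluate the objective at each vertex of the feasible region:
  z(0, 0) = 0
  z(1.2, 0) = -22.8
  z(1, 1) = -26  ←
  z(0, 2) = -14
The minimum is at x1 = 1, x2 = 1.

(1, 1)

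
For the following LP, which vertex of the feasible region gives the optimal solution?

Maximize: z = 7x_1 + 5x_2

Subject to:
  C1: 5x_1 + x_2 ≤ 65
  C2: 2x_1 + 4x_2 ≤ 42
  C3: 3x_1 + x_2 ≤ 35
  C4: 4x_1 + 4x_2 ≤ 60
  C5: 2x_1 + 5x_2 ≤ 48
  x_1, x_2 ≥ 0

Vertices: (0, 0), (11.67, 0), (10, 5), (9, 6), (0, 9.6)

Evaluate the objective at each vertex of the feasible region:
  z(0, 0) = 0
  z(11.67, 0) = 81.67
  z(10, 5) = 95  ←
  z(9, 6) = 93
  z(0, 9.6) = 48
The maximum is at x_1 = 10, x_2 = 5.

(10, 5)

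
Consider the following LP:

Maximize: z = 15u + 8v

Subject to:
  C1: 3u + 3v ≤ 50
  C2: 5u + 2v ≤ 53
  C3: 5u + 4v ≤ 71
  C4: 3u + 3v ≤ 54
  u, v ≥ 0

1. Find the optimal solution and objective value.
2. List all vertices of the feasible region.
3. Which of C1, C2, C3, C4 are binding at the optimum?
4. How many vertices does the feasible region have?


1. u = 7, v = 9, z = 177
2. (0, 0), (10.6, 0), (7, 9), (4.333, 12.33), (0, 16.67)
3. C2, C3
4. 5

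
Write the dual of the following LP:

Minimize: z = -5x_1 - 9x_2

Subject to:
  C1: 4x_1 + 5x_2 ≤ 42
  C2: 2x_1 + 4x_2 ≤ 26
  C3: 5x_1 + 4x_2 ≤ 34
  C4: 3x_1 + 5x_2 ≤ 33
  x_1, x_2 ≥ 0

Primal min cᵀx s.t. Ax ≤ b, x ≥ 0  →  Dual max −bᵀy s.t. Aᵀy ≥ −c, y ≥ 0.

Maximize: z = -42y1 - 26y2 - 34y3 - 33y4

Subject to:
  4y1 + 2y2 + 5y3 + 3y4 ≥ 5
  5y1 + 4y2 + 4y3 + 5y4 ≥ 9
  y1, y2, y3, y4 ≥ 0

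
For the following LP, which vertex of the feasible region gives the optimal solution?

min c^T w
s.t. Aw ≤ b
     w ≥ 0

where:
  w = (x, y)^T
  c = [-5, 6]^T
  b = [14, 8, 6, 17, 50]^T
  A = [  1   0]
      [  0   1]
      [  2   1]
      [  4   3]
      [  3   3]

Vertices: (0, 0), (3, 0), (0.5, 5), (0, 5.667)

Evaluate the objective at each vertex of the feasible region:
  z(0, 0) = 0
  z(3, 0) = -15  ←
  z(0.5, 5) = 27.5
  z(0, 5.667) = 34
The minimum is at x = 3, y = 0.

(3, 0)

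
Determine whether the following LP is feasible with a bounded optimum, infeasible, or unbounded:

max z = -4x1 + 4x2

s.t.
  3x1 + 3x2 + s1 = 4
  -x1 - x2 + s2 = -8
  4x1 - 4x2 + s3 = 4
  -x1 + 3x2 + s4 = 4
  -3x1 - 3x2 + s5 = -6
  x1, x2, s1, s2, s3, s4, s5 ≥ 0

Infeasible (no feasible solution exists)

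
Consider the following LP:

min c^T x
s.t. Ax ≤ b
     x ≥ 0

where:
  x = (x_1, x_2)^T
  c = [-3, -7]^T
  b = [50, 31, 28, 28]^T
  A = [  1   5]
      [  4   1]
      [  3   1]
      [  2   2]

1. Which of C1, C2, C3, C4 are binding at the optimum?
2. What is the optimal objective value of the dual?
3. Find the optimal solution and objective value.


1. C1, C4
2. -78
3. x_1 = 5, x_2 = 9, z = -78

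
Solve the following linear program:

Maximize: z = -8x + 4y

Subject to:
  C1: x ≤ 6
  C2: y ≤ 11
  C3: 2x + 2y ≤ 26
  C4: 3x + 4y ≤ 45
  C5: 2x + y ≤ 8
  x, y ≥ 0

Evaluate the objective at each vertex of the feasible region:
  z(0, 0) = 0
  z(4, 0) = -32
  z(0, 8) = 32  ←
The maximum is at x = 0, y = 8.

x = 0, y = 8, z = 32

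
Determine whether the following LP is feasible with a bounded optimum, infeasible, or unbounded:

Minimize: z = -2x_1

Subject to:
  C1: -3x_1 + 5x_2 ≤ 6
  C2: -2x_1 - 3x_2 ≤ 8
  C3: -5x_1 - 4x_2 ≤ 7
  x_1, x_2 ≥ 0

Unbounded (objective can decrease without bound)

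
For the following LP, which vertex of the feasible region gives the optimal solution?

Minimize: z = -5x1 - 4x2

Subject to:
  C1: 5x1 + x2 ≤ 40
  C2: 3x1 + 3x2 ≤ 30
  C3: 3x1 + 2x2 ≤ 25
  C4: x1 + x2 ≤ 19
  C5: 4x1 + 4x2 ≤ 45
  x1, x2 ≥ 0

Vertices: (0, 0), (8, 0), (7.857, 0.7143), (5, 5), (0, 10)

Evaluate the objective at each vertex of the feasible region:
  z(0, 0) = 0
  z(8, 0) = -40
  z(7.857, 0.7143) = -42.14
  z(5, 5) = -45  ←
  z(0, 10) = -40
The minimum is at x1 = 5, x2 = 5.

(5, 5)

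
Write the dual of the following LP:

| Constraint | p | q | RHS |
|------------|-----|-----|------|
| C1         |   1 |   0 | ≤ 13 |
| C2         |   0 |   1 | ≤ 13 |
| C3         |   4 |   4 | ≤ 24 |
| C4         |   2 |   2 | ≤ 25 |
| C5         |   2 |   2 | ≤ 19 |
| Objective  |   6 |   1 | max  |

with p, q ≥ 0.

Primal max cᵀx s.t. Ax ≤ b, x ≥ 0  →  Dual min bᵀy s.t. Aᵀy ≥ c, y ≥ 0.

Minimize: z = 13y1 + 13y2 + 24y3 + 25y4 + 19y5

Subject to:
  y1 + 4y3 + 2y4 + 2y5 ≥ 6
  y2 + 4y3 + 2y4 + 2y5 ≥ 1
  y1, y2, y3, y4, y5 ≥ 0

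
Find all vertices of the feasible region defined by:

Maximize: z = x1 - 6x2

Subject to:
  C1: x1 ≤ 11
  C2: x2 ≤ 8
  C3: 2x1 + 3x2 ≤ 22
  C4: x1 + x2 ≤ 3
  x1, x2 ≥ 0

(0, 0), (3, 0), (0, 3)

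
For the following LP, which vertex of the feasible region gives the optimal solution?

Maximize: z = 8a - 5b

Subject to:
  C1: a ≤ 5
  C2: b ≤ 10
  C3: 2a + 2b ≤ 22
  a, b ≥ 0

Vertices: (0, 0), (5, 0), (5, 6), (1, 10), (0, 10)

Evaluate the objective at each vertex of the feasible region:
  z(0, 0) = 0
  z(5, 0) = 40  ←
  z(5, 6) = 10
  z(1, 10) = -42
  z(0, 10) = -50
The maximum is at a = 5, b = 0.

(5, 0)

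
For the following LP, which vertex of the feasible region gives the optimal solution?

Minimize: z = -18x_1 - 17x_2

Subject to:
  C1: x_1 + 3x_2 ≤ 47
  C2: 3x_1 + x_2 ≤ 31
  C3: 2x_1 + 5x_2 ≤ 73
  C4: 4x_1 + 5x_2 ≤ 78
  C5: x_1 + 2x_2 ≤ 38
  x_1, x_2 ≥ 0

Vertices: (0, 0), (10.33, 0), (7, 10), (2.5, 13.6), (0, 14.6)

Evaluate the objective at each vertex of the feasible region:
  z(0, 0) = 0
  z(10.33, 0) = -186
  z(7, 10) = -296  ←
  z(2.5, 13.6) = -276.2
  z(0, 14.6) = -248.2
The minimum is at x_1 = 7, x_2 = 10.

(7, 10)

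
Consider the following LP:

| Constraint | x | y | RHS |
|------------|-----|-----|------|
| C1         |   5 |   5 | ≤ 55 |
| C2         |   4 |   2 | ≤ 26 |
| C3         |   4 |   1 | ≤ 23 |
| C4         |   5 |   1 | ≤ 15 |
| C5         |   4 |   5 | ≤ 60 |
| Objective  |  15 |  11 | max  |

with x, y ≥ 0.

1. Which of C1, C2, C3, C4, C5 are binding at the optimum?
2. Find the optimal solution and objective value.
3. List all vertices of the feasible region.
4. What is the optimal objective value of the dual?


1. C1, C4
2. x = 1, y = 10, z = 125
3. (0, 0), (3, 0), (1, 10), (0, 11)
4. 125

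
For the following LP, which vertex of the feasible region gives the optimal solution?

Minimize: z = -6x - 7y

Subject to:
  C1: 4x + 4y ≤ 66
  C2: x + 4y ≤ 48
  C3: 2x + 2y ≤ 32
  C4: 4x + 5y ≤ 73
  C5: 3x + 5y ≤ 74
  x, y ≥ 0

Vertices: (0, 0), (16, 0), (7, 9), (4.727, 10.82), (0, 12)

Evaluate the objective at each vertex of the feasible region:
  z(0, 0) = 0
  z(16, 0) = -96
  z(7, 9) = -105  ←
  z(4.727, 10.82) = -104.1
  z(0, 12) = -84
The minimum is at x = 7, y = 9.

(7, 9)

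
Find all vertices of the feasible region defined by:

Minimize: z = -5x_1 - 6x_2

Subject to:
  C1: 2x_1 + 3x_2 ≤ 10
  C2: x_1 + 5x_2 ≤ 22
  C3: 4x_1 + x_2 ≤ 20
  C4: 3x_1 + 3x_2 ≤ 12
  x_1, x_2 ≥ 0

(0, 0), (4, 0), (2, 2), (0, 3.333)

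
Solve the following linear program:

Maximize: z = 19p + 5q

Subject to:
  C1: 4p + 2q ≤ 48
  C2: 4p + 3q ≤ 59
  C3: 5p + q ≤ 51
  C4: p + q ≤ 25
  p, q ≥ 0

Evaluate the objective at each vertex of the feasible region:
  z(0, 0) = 0
  z(10.2, 0) = 193.8
  z(9, 6) = 201  ←
  z(6.5, 11) = 178.5
  z(0, 19.67) = 98.33
The maximum is at p = 9, q = 6.

p = 9, q = 6, z = 201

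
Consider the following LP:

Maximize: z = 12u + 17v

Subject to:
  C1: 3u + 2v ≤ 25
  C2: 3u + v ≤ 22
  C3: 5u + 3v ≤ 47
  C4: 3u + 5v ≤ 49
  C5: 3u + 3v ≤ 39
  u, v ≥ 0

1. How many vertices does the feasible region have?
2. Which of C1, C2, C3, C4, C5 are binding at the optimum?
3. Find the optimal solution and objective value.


1. 5
2. C1, C4
3. u = 3, v = 8, z = 172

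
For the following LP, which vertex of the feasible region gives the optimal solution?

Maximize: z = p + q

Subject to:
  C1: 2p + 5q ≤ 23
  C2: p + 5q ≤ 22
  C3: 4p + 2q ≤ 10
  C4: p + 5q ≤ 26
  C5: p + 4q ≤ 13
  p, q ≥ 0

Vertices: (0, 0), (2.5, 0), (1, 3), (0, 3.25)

Evaluate the objective at each vertex of the feasible region:
  z(0, 0) = 0
  z(2.5, 0) = 2.5
  z(1, 3) = 4  ←
  z(0, 3.25) = 3.25
The maximum is at p = 1, q = 3.

(1, 3)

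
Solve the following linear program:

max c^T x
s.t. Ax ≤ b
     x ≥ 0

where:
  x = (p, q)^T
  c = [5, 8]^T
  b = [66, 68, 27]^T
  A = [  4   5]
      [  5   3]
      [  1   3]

Evaluate the objective at each vertex of the feasible region:
  z(0, 0) = 0
  z(13.6, 0) = 68
  z(10.92, 4.462) = 90.31
  z(9, 6) = 93  ←
  z(0, 9) = 72
The maximum is at p = 9, q = 6.

p = 9, q = 6, z = 93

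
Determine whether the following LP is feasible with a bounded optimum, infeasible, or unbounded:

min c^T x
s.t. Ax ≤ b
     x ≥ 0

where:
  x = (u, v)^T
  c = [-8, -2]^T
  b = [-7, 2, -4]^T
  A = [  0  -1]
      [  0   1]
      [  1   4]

Infeasible (no feasible solution exists)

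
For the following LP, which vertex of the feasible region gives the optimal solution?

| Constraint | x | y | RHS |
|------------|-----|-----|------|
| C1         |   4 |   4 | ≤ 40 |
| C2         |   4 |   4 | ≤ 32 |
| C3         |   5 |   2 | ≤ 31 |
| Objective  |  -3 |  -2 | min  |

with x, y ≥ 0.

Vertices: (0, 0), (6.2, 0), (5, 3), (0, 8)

Evaluate the objective at each vertex of the feasible region:
  z(0, 0) = 0
  z(6.2, 0) = -18.6
  z(5, 3) = -21  ←
  z(0, 8) = -16
The minimum is at x = 5, y = 3.

(5, 3)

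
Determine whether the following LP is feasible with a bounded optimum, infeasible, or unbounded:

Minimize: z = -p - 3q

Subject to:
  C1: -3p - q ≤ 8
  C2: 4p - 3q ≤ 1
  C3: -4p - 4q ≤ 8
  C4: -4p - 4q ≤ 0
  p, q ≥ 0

Unbounded (objective can decrease without bound)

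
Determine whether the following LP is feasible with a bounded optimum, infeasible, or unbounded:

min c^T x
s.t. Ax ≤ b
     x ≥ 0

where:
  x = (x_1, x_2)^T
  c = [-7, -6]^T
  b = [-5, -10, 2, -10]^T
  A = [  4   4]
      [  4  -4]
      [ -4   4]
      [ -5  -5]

Infeasible (no feasible solution exists)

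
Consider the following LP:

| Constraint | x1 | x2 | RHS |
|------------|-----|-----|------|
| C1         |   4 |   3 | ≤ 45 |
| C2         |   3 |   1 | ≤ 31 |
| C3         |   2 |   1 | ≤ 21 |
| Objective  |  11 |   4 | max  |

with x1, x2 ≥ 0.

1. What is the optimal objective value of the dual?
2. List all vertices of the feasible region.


1. 114
2. (0, 0), (10.33, 0), (10, 1), (9, 3), (0, 15)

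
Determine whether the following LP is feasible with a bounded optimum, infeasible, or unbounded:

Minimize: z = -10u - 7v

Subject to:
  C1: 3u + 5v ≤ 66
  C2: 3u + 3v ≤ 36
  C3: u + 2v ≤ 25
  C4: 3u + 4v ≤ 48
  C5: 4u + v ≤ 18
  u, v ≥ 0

Feasible with a bounded optimal solution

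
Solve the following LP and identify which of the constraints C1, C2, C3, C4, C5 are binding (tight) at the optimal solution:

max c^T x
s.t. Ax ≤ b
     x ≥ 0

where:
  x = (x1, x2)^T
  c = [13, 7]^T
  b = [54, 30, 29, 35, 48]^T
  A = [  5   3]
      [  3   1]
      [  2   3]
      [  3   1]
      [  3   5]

At x1 = 9, x2 = 3, compute slack b - a·x for each constraint:
  C1: 54 − 54 = 0  (binding)
  C2: 30 − 30 = 0  (binding)
  C3: 29 − 27 = 2  (slack)
  C4: 35 − 30 = 5  (slack)
  C5: 48 − 42 = 6  (slack)

Optimal: x1 = 9, x2 = 3
Binding: C1, C2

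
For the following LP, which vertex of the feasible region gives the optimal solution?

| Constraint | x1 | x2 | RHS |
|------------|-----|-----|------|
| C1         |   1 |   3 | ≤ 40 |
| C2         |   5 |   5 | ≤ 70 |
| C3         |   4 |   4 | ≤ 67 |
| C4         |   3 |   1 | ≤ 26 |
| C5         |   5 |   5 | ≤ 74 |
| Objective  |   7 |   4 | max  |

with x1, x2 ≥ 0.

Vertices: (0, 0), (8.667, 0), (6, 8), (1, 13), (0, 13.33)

Evaluate the objective at each vertex of the feasible region:
  z(0, 0) = 0
  z(8.667, 0) = 60.67
  z(6, 8) = 74  ←
  z(1, 13) = 59
  z(0, 13.33) = 53.33
The maximum is at x1 = 6, x2 = 8.

(6, 8)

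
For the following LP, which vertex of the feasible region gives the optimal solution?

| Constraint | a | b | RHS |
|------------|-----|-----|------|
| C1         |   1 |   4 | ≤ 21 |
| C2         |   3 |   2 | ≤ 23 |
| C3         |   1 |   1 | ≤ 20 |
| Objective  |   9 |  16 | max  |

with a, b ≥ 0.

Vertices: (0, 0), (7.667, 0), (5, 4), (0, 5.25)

Evaluate the objective at each vertex of the feasible region:
  z(0, 0) = 0
  z(7.667, 0) = 69
  z(5, 4) = 109  ←
  z(0, 5.25) = 84
The maximum is at a = 5, b = 4.

(5, 4)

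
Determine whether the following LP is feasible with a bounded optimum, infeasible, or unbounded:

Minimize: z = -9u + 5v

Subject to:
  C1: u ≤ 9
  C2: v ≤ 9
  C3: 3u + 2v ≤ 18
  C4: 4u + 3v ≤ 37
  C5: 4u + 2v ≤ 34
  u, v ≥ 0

Feasible with a bounded optimal solution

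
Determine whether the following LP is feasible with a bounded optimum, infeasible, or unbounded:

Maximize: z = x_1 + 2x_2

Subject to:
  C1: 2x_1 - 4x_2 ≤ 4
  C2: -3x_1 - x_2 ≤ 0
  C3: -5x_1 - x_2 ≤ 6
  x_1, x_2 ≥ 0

Unbounded (objective can increase without bound)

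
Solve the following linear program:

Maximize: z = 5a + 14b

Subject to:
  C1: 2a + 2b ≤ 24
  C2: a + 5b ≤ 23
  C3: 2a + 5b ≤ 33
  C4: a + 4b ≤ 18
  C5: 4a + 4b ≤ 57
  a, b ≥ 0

Evaluate the objective at each vertex of the feasible region:
  z(0, 0) = 0
  z(12, 0) = 60
  z(10, 2) = 78  ←
  z(0, 4.5) = 63
The maximum is at a = 10, b = 2.

a = 10, b = 2, z = 78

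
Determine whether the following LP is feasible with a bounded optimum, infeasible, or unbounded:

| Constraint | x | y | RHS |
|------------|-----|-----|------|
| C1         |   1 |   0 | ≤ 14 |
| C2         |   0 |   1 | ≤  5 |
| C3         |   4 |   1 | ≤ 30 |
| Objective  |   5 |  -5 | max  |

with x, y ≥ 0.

Feasible with a bounded optimal solution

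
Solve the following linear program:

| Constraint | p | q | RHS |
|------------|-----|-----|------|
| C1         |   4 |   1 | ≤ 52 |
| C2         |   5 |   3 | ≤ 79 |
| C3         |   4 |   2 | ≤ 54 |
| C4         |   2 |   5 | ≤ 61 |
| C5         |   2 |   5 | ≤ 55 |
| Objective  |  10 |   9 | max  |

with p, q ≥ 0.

Evaluate the objective at each vertex of the feasible region:
  z(0, 0) = 0
  z(13, 0) = 130
  z(12.5, 2) = 143
  z(10, 7) = 163  ←
  z(0, 11) = 99
The maximum is at p = 10, q = 7.

p = 10, q = 7, z = 163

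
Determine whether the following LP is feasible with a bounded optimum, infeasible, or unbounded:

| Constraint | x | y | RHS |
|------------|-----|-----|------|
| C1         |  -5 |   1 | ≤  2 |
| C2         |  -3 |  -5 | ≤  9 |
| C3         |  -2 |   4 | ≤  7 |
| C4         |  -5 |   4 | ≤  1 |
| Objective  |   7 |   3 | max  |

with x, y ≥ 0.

Unbounded (objective can increase without bound)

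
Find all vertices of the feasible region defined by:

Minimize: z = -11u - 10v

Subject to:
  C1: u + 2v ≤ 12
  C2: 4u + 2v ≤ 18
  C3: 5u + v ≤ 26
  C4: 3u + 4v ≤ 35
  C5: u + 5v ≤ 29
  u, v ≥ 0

(0, 0), (4.5, 0), (2, 5), (0.6667, 5.667), (0, 5.8)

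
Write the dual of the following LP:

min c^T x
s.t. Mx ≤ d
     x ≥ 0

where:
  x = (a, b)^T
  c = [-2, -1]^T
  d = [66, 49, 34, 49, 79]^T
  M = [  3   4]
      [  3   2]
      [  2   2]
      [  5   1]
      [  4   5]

Primal min cᵀx s.t. Ax ≤ b, x ≥ 0  →  Dual max −bᵀy s.t. Aᵀy ≥ −c, y ≥ 0.

Maximize: z = -66y1 - 49y2 - 34y3 - 49y4 - 79y5

Subject to:
  3y1 + 3y2 + 2y3 + 5y4 + 4y5 ≥ 2
  4y1 + 2y2 + 2y3 + y4 + 5y5 ≥ 1
  y1, y2, y3, y4, y5 ≥ 0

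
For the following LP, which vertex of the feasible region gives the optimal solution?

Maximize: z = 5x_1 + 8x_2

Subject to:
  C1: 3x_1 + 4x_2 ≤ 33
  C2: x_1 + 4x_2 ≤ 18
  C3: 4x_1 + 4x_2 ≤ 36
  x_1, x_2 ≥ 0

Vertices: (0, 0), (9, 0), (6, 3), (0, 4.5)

Evaluate the objective at each vertex of the feasible region:
  z(0, 0) = 0
  z(9, 0) = 45
  z(6, 3) = 54  ←
  z(0, 4.5) = 36
The maximum is at x_1 = 6, x_2 = 3.

(6, 3)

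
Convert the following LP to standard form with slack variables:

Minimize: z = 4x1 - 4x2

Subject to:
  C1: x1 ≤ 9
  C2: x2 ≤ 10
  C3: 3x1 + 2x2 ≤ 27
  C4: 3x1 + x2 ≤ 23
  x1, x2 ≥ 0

min z = 4x1 - 4x2

s.t.
  x1 + s1 = 9
  x2 + s2 = 10
  3x1 + 2x2 + s3 = 27
  3x1 + x2 + s4 = 23
  x1, x2, s1, s2, s3, s4 ≥ 0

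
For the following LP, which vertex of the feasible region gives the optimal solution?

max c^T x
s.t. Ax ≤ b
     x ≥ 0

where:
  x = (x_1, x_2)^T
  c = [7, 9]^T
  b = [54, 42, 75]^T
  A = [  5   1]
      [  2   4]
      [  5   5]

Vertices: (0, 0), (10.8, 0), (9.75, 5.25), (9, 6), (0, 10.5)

Evaluate the objective at each vertex of the feasible region:
  z(0, 0) = 0
  z(10.8, 0) = 75.6
  z(9.75, 5.25) = 115.5
  z(9, 6) = 117  ←
  z(0, 10.5) = 94.5
The maximum is at x_1 = 9, x_2 = 6.

(9, 6)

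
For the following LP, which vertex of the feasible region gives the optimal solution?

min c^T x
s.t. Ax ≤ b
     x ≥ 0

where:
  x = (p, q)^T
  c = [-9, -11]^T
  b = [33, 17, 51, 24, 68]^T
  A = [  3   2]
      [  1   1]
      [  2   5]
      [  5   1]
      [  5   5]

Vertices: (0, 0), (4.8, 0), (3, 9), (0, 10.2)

Evaluate the objective at each vertex of the feasible region:
  z(0, 0) = 0
  z(4.8, 0) = -43.2
  z(3, 9) = -126  ←
  z(0, 10.2) = -112.2
The minimum is at p = 3, q = 9.

(3, 9)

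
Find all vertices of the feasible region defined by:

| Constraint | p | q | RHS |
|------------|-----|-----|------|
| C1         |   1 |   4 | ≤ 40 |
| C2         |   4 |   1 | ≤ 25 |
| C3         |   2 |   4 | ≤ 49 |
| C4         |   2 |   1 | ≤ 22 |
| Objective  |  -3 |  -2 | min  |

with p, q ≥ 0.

(0, 0), (6.25, 0), (4, 9), (0, 10)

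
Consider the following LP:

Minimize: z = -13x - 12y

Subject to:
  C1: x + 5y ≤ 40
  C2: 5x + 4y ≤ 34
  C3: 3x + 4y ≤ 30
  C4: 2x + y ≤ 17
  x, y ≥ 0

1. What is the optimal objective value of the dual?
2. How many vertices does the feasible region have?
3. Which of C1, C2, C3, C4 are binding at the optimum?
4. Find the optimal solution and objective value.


1. -98
2. 4
3. C2, C3
4. x = 2, y = 6, z = -98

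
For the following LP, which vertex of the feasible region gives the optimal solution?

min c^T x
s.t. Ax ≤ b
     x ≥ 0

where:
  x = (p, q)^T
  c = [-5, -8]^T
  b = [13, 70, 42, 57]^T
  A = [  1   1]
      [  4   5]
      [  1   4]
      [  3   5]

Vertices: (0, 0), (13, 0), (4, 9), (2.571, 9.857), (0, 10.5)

Evaluate the objective at each vertex of the feasible region:
  z(0, 0) = 0
  z(13, 0) = -65
  z(4, 9) = -92  ←
  z(2.571, 9.857) = -91.71
  z(0, 10.5) = -84
The minimum is at p = 4, q = 9.

(4, 9)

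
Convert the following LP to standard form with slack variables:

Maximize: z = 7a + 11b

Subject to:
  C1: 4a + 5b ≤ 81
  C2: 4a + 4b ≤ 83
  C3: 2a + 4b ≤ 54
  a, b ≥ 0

max z = 7a + 11b

s.t.
  4a + 5b + s1 = 81
  4a + 4b + s2 = 83
  2a + 4b + s3 = 54
  a, b, s1, s2, s3 ≥ 0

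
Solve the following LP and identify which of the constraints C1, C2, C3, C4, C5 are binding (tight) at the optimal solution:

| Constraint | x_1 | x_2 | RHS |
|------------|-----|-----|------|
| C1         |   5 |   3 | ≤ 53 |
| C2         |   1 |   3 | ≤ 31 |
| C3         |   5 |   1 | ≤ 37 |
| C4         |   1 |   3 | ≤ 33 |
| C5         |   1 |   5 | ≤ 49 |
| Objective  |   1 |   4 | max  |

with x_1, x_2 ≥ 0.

At x_1 = 4, x_2 = 9, compute slack b - a·x for each constraint:
  C1: 53 − 47 = 6  (slack)
  C2: 31 − 31 = 0  (binding)
  C3: 37 − 29 = 8  (slack)
  C4: 33 − 31 = 2  (slack)
  C5: 49 − 49 = 0  (binding)

Optimal: x_1 = 4, x_2 = 9
Binding: C2, C5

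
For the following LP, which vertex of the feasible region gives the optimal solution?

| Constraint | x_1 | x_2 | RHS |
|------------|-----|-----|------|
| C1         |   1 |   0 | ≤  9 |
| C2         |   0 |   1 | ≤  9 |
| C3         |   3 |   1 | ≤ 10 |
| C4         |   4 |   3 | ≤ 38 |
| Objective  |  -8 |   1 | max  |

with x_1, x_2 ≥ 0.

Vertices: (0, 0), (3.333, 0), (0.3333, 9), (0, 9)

Evaluate the objective at each vertex of the feasible region:
  z(0, 0) = 0
  z(3.333, 0) = -26.67
  z(0.3333, 9) = 6.333
  z(0, 9) = 9  ←
The maximum is at x_1 = 0, x_2 = 9.

(0, 9)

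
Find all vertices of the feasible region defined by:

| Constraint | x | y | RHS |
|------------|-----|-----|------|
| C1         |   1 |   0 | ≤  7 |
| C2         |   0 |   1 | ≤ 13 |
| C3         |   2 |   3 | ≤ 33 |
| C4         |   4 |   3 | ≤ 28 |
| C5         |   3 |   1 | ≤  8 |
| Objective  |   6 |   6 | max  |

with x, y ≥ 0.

(0, 0), (2.667, 0), (0, 8)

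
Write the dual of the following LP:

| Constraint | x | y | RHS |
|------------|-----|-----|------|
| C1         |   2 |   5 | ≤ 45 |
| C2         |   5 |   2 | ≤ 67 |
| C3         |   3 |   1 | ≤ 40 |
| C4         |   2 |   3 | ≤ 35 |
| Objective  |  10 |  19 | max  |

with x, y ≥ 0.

Primal max cᵀx s.t. Ax ≤ b, x ≥ 0  →  Dual min bᵀy s.t. Aᵀy ≥ c, y ≥ 0.

Minimize: z = 45y1 + 67y2 + 40y3 + 35y4

Subject to:
  2y1 + 5y2 + 3y3 + 2y4 ≥ 10
  5y1 + 2y2 + y3 + 3y4 ≥ 19
  y1, y2, y3, y4 ≥ 0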